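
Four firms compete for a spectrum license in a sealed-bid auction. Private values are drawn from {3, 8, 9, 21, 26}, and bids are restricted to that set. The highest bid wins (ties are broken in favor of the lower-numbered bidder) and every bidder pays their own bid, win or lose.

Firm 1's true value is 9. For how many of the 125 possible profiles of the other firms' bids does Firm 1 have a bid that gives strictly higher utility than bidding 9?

106

Others bid (3, 3, 3): truth gives 0; bid 3 gives 6 > 0. Violating.
Others bid (3, 3, 8): truth gives 0; bid 8 gives 1 > 0. Violating.
Others bid (3, 3, 21): truth gives -9; bid 3 gives -3 > -9. Violating.
Others bid (3, 3, 26): truth gives -9; bid 3 gives -3 > -9. Violating.
Others bid (3, 3, 9): truth gives 0; no alternative beats it.
Others bid (3, 8, 9): truth gives 0; no alternative beats it.
(Checking all 125 profiles: 106 have a profitable deviation, 19 do not.)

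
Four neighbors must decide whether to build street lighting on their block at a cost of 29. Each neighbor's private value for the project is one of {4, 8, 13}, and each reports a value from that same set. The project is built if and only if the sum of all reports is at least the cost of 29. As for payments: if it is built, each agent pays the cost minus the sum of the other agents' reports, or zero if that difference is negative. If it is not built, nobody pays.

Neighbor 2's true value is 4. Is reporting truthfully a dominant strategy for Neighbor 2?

Yes

Check each profile of the others' reports and compare truth against every alternative report.
Others report (4, 4, 13): truth gives 0, best alternative gives -4.
Others report (4, 13, 4): truth gives 0, best alternative gives -4.
Others report (13, 4, 4): truth gives 0, best alternative gives -4.
Others report (8, 8, 8): truth gives 0, best alternative gives -1.
Others report (4, 13, 13): truth gives 4, best alternative gives 4.
Others report (8, 8, 13): truth gives 4, best alternative gives 4.
(Remaining 21 profiles checked similarly; truth is weakly best in each.)
In every case the truthful report is at least as good as any alternative, so it is a dominant strategy.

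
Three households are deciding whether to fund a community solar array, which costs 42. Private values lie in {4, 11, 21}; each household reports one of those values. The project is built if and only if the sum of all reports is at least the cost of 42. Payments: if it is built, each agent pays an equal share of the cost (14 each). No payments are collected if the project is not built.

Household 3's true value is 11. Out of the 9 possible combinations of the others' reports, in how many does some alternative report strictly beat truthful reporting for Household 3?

Others report (11, 21): truth gives -3; report 4 gives 0 > -3. Violating.
Others report (21, 11): truth gives -3; report 4 gives 0 > -3. Violating.
Others report (4, 4): truth gives 0; no alternative beats it.
Others report (4, 11): truth gives 0; no alternative beats it.
(Checking all 9 profiles: 2 have a profitable deviation, 7 do not.)

2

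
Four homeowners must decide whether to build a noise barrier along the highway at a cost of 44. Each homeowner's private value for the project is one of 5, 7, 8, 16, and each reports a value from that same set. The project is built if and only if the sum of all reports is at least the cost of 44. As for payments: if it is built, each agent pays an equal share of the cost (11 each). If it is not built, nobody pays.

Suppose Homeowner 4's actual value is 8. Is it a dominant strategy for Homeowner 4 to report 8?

Consider the case where Homeowner 1 reports 5, Homeowner 2 reports 16 and Homeowner 3 reports 16.
Truthful report 8: project built, pays 11, utility 8 - 11 = -3.
Report 5 instead: project not built, utility 0.
Since 0 > -3, reporting 5 is strictly better here, so truthful reporting is not dominant.

No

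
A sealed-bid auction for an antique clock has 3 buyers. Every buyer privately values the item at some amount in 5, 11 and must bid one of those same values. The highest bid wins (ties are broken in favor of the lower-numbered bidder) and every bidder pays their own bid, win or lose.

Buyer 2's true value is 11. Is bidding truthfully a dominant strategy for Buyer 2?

Consider the case where Buyer 1 bids 11 and Buyer 3 bids 5.
Truthful bid 11: loses but pays 11, utility -11.
Bid 5 instead: loses but pays 5, utility -5.
Since -5 > -11, bidding 5 is strictly better here, so truthful bidding is not dominant.

No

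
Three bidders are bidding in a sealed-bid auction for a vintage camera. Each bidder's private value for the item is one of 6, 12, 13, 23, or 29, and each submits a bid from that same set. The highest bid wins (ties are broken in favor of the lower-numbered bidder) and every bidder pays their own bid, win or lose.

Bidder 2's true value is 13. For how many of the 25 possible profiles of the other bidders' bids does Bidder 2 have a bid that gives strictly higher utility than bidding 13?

21

Others bid (6, 6): truth gives 0; bid 12 gives 1 > 0. Violating.
Others bid (6, 12): truth gives 0; bid 12 gives 1 > 0. Violating.
Others bid (6, 23): truth gives -13; bid 6 gives -6 > -13. Violating.
Others bid (6, 29): truth gives -13; bid 6 gives -6 > -13. Violating.
Others bid (6, 13): truth gives 0; no alternative beats it.
Others bid (12, 6): truth gives 0; no alternative beats it.
(Checking all 25 profiles: 21 have a profitable deviation, 4 do not.)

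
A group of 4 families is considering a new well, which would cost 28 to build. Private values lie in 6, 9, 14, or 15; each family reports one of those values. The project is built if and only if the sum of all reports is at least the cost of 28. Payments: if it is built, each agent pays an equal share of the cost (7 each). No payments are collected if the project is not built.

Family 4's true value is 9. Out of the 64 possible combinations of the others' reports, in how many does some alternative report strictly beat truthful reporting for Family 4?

Others report (6, 6, 6): truth gives 0; report 14 gives 2 > 0. Violating.
Others report (6, 6, 9): truth gives 2; no alternative beats it.
Others report (6, 6, 14): truth gives 2; no alternative beats it.
(Checking all 64 profiles: 1 has a profitable deviation, 63 do not.)

1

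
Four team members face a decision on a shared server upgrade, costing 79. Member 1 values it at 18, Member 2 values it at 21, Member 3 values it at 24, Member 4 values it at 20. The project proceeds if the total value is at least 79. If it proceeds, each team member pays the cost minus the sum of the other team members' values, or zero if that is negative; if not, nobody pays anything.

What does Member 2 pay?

17

Total value 83 ≥ cost 79, so the project is built.
The other team members' values sum to 62.
Cost minus that sum is 79 - 62 = 17.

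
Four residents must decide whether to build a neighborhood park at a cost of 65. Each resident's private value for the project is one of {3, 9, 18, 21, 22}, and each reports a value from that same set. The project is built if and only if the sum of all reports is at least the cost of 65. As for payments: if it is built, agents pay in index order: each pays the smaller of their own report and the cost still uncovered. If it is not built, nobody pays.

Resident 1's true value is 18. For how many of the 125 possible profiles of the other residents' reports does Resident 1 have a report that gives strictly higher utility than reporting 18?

26

Others report (18, 18, 21): truth gives 0; report 9 gives 9 > 0. Violating.
Others report (18, 18, 22): truth gives 0; report 9 gives 9 > 0. Violating.
Others report (18, 21, 18): truth gives 0; report 9 gives 9 > 0. Violating.
Others report (18, 21, 21): truth gives 0; report 9 gives 9 > 0. Violating.
Others report (3, 3, 3): truth gives 0; no alternative beats it.
Others report (3, 3, 9): truth gives 0; no alternative beats it.
(Checking all 125 profiles: 26 have a profitable deviation, 99 do not.)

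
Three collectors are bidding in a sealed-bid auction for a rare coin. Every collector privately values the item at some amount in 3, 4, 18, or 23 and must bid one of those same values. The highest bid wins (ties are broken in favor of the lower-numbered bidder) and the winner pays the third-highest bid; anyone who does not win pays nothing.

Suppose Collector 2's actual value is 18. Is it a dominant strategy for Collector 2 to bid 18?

Consider the case where Collector 1 bids 3 and Collector 3 bids 23.
Truthful bid 18: loses, pays 0, utility 0.
Bid 23 instead: wins, pays 3, utility 18 - 3 = 15.
Since 15 > 0, bidding 23 is strictly better here, so truthful bidding is not dominant.

No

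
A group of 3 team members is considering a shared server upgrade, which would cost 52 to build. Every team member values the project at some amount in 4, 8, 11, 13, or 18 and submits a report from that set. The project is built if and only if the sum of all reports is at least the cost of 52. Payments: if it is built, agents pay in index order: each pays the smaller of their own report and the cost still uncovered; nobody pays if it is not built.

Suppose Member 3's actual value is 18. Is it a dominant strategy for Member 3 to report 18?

Check each profile of the others' reports and compare truth against every alternative report.
Others report (18, 18): truth gives 2, best alternative gives 0.
Others report (4, 4): truth gives 0, best alternative gives 0.
Others report (4, 8): truth gives 0, best alternative gives 0.
Others report (4, 11): truth gives 0, best alternative gives 0.
Others report (4, 13): truth gives 0, best alternative gives 0.
Others report (4, 18): truth gives 0, best alternative gives 0.
(Remaining 19 profiles checked similarly; truth is weakly best in each.)
In every case the truthful report is at least as good as any alternative, so it is a dominant strategy.

Yes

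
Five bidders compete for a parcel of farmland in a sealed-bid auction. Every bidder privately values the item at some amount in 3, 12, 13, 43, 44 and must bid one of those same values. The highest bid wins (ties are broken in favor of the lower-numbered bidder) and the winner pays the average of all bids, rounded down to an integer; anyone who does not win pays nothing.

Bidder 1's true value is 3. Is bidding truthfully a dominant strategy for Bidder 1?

Yes

Check each profile of the others' bids and compare truth against every alternative bid.
Others bid (12, 12, 12, 12): truth gives 0, best alternative gives -9.
Others bid (3, 12, 12, 12): truth gives 0, best alternative gives -7.
Others bid (12, 3, 12, 12): truth gives 0, best alternative gives -7.
Others bid (12, 12, 3, 12): truth gives 0, best alternative gives -7.
Others bid (12, 12, 12, 3): truth gives 0, best alternative gives -7.
Others bid (3, 3, 12, 12): truth gives 0, best alternative gives -5.
(Remaining 619 profiles checked similarly; truth is weakly best in each.)
In every case the truthful bid is at least as good as any alternative, so it is a dominant strategy.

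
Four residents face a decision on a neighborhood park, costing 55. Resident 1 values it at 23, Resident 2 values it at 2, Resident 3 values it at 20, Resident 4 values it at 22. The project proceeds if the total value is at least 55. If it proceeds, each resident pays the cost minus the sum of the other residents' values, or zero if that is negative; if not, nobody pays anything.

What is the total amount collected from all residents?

29

Total value 67 ≥ cost 55, so it is built.
Resident 1: others sum to 44; max(0, 55 - 44) = 11.
Resident 2: others sum to 65; max(0, 55 - 65) = 0.
Resident 3: others sum to 47; max(0, 55 - 47) = 8.
Resident 4: others sum to 45; max(0, 55 - 45) = 10.
Total collected = 11 + 0 + 8 + 10 = 29.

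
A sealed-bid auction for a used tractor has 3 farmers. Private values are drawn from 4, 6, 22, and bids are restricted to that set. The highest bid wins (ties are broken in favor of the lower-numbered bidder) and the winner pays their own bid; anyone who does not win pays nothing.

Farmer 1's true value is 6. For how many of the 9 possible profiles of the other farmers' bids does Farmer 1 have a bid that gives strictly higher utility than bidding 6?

Others bid (4, 4): truth gives 0; bid 4 gives 2 > 0. Violating.
Others bid (4, 6): truth gives 0; no alternative beats it.
Others bid (4, 22): truth gives 0; no alternative beats it.
(Checking all 9 profiles: 1 has a profitable deviation, 8 do not.)

1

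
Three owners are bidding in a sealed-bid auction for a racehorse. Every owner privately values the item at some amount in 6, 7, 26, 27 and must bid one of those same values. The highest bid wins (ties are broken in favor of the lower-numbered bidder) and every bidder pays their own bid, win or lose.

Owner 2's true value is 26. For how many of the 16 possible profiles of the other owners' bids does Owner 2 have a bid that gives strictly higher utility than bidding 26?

Others bid (6, 6): truth gives 0; bid 7 gives 19 > 0. Violating.
Others bid (6, 7): truth gives 0; bid 7 gives 19 > 0. Violating.
Others bid (6, 27): truth gives -26; bid 27 gives -1 > -26. Violating.
Others bid (7, 27): truth gives -26; bid 27 gives -1 > -26. Violating.
Others bid (6, 26): truth gives 0; no alternative beats it.
Others bid (7, 6): truth gives 0; no alternative beats it.
(Checking all 16 profiles: 12 have a profitable deviation, 4 do not.)

12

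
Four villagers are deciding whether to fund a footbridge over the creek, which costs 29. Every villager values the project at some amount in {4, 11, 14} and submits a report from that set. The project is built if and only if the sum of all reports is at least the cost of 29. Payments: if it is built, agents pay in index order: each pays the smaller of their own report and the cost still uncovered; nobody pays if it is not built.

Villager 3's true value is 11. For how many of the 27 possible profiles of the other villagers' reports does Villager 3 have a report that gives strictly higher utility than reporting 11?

11

Others report (4, 11, 11): truth gives 0; report 4 gives 7 > 0. Violating.
Others report (4, 11, 14): truth gives 0; report 4 gives 7 > 0. Violating.
Others report (4, 14, 11): truth gives 0; report 4 gives 7 > 0. Violating.
Others report (4, 14, 14): truth gives 0; report 4 gives 7 > 0. Violating.
Others report (4, 4, 4): truth gives 0; no alternative beats it.
Others report (4, 4, 11): truth gives 0; no alternative beats it.
(Checking all 27 profiles: 11 have a profitable deviation, 16 do not.)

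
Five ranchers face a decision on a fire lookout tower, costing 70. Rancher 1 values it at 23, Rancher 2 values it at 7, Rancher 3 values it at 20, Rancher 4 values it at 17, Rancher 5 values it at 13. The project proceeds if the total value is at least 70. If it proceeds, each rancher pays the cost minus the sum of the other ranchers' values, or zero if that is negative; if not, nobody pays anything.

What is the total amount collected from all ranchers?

Total value 80 ≥ cost 70, so it is built.
Rancher 1: others sum to 57; max(0, 70 - 57) = 13.
Rancher 2: others sum to 73; max(0, 70 - 73) = 0.
Rancher 3: others sum to 60; max(0, 70 - 60) = 10.
Rancher 4: others sum to 63; max(0, 70 - 63) = 7.
Rancher 5: others sum to 67; max(0, 70 - 67) = 3.
Total collected = 13 + 0 + 10 + 7 + 3 = 33.

33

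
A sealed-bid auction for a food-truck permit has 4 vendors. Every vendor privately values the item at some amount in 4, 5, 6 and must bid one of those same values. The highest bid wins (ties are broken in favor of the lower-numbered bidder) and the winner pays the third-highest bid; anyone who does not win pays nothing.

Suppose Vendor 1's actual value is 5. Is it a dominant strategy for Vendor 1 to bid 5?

No

Consider the case where Vendor 2 bids 4, Vendor 3 bids 4 and Vendor 4 bids 6.
Truthful bid 5: loses, pays 0, utility 0.
Bid 6 instead: wins, pays 4, utility 5 - 4 = 1.
Since 1 > 0, bidding 6 is strictly better here, so truthful bidding is not dominant.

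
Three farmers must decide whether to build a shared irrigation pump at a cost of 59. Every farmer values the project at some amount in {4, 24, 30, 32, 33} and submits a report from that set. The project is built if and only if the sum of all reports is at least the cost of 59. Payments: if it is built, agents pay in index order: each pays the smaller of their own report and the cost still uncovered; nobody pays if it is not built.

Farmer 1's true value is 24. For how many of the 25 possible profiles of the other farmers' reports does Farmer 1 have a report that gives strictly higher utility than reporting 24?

13

Others report (24, 32): truth gives 0; report 4 gives 20 > 0. Violating.
Others report (24, 33): truth gives 0; report 4 gives 20 > 0. Violating.
Others report (30, 30): truth gives 0; report 4 gives 20 > 0. Violating.
Others report (30, 32): truth gives 0; report 4 gives 20 > 0. Violating.
Others report (4, 4): truth gives 0; no alternative beats it.
Others report (4, 24): truth gives 0; no alternative beats it.
(Checking all 25 profiles: 13 have a profitable deviation, 12 do not.)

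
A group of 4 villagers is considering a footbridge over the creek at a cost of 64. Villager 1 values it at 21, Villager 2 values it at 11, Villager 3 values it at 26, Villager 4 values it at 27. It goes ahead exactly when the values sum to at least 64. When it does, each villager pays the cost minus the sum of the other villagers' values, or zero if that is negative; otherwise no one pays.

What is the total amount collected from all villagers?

Total value 85 ≥ cost 64, so it is built.
Villager 1: others sum to 64; max(0, 64 - 64) = 0.
Villager 2: others sum to 74; max(0, 64 - 74) = 0.
Villager 3: others sum to 59; max(0, 64 - 59) = 5.
Villager 4: others sum to 58; max(0, 64 - 58) = 6.
Total collected = 0 + 0 + 5 + 6 = 11.

11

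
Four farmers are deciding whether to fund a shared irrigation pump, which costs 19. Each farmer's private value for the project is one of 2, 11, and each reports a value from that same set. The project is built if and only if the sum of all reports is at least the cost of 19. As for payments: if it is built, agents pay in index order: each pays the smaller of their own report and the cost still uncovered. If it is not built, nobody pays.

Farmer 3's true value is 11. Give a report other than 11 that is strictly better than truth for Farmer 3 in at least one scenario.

Suppose Farmer 1 reports 2, Farmer 2 reports 11 and Farmer 4 reports 11.
Report 11: project built, pays 6, utility 11 - 6 = 5.
Report 2: project built, pays 2, utility 11 - 2 = 9.
So reporting 2 beats truth here (9 > 5).

2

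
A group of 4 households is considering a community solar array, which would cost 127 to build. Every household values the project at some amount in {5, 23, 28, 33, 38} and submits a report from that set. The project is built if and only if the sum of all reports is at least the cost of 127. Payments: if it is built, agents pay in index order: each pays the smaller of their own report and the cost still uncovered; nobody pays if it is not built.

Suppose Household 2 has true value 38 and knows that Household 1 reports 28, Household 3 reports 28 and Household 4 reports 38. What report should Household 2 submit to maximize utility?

Report 5: project not built, utility 0.
Report 23: project not built, utility 0.
Report 28: project not built, utility 0.
Report 33: project built, pays 33, utility 38 - 33 = 5.
Report 38: project built, pays 38, utility 38 - 38 = 0.
The best choice is 33 with utility 5.

33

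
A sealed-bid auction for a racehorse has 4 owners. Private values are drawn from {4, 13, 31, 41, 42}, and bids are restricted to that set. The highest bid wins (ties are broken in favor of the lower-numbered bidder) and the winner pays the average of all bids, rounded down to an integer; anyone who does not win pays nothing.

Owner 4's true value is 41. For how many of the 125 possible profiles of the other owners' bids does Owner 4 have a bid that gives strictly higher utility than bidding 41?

44

Others bid (4, 4, 4): truth gives 28; bid 13 gives 35 > 28. Violating.
Others bid (4, 4, 13): truth gives 26; bid 31 gives 28 > 26. Violating.
Others bid (4, 4, 41): truth gives 0; bid 42 gives 19 > 0. Violating.
Others bid (4, 13, 4): truth gives 26; bid 31 gives 28 > 26. Violating.
Others bid (4, 4, 31): truth gives 21; no alternative beats it.
Others bid (4, 4, 42): truth gives 0; no alternative beats it.
(Checking all 125 profiles: 44 have a profitable deviation, 81 do not.)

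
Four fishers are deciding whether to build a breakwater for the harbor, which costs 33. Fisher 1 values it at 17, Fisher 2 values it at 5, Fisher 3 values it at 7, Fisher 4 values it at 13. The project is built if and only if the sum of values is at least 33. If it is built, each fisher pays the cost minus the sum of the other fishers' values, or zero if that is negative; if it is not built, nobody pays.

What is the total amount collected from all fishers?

Total value 42 ≥ cost 33, so it is built.
Fisher 1: others sum to 25; max(0, 33 - 25) = 8.
Fisher 2: others sum to 37; max(0, 33 - 37) = 0.
Fisher 3: others sum to 35; max(0, 33 - 35) = 0.
Fisher 4: others sum to 29; max(0, 33 - 29) = 4.
Total collected = 8 + 0 + 0 + 4 = 12.

12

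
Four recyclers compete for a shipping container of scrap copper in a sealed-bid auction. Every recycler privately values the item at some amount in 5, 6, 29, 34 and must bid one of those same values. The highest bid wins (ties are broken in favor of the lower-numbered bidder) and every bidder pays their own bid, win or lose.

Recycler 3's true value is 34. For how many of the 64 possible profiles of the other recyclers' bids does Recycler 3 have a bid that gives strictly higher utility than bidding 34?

40

Others bid (5, 5, 5): truth gives 0; bid 6 gives 28 > 0. Violating.
Others bid (5, 5, 6): truth gives 0; bid 6 gives 28 > 0. Violating.
Others bid (5, 5, 29): truth gives 0; bid 29 gives 5 > 0. Violating.
Others bid (5, 6, 5): truth gives 0; bid 29 gives 5 > 0. Violating.
Others bid (5, 5, 34): truth gives 0; no alternative beats it.
Others bid (5, 6, 34): truth gives 0; no alternative beats it.
(Checking all 64 profiles: 40 have a profitable deviation, 24 do not.)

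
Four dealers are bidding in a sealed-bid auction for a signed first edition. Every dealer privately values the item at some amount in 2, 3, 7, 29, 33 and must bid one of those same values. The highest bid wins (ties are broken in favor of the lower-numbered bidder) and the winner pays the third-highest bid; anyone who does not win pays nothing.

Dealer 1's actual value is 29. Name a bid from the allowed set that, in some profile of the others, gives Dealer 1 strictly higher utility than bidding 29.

33

Suppose Dealer 2 bids 2, Dealer 3 bids 2 and Dealer 4 bids 33.
Bid 29: loses, pays 0, utility 0.
Bid 33: wins, pays 2, utility 29 - 2 = 27.
So bidding 33 beats truth here (27 > 0).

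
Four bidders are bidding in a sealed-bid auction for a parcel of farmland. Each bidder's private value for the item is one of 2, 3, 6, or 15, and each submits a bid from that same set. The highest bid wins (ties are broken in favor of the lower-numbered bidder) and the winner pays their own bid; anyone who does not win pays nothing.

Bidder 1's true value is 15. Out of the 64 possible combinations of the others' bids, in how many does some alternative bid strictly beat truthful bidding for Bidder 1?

Others bid (2, 2, 2): truth gives 0; bid 2 gives 13 > 0. Violating.
Others bid (2, 2, 3): truth gives 0; bid 3 gives 12 > 0. Violating.
Others bid (2, 2, 6): truth gives 0; bid 6 gives 9 > 0. Violating.
Others bid (2, 3, 2): truth gives 0; bid 3 gives 12 > 0. Violating.
Others bid (2, 2, 15): truth gives 0; no alternative beats it.
Others bid (2, 3, 15): truth gives 0; no alternative beats it.
(Checking all 64 profiles: 27 have a profitable deviation, 37 do not.)

27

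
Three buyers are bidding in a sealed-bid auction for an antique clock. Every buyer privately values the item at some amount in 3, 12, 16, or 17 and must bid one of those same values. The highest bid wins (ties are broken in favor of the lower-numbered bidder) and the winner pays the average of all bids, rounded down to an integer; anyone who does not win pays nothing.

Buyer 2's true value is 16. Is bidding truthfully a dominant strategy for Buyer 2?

No

Consider the case where Buyer 1 bids 3 and Buyer 3 bids 3.
Truthful bid 16: wins, pays 7, utility 16 - 7 = 9.
Bid 12 instead: wins, pays 6, utility 16 - 6 = 10.
Since 10 > 9, bidding 12 is strictly better here, so truthful bidding is not dominant.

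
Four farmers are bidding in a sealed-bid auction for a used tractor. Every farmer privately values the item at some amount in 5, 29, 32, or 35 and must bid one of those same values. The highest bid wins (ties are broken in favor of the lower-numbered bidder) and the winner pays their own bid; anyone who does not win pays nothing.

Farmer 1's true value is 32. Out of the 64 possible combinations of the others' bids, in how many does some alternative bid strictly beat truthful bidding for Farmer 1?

Others bid (5, 5, 5): truth gives 0; bid 5 gives 27 > 0. Violating.
Others bid (5, 5, 29): truth gives 0; bid 29 gives 3 > 0. Violating.
Others bid (5, 29, 5): truth gives 0; bid 29 gives 3 > 0. Violating.
Others bid (5, 29, 29): truth gives 0; bid 29 gives 3 > 0. Violating.
Others bid (5, 5, 32): truth gives 0; no alternative beats it.
Others bid (5, 5, 35): truth gives 0; no alternative beats it.
(Checking all 64 profiles: 8 have a profitable deviation, 56 do not.)

8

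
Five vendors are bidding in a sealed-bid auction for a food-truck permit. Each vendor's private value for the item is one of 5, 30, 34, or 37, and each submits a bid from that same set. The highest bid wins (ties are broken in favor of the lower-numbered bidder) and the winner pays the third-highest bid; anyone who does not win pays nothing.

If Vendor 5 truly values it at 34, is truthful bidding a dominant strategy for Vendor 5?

No

Consider the case where Vendor 1 bids 5, Vendor 2 bids 5, Vendor 3 bids 5 and Vendor 4 bids 34.
Truthful bid 34: loses, pays 0, utility 0.
Bid 37 instead: wins, pays 5, utility 34 - 5 = 29.
Since 29 > 0, bidding 37 is strictly better here, so truthful bidding is not dominant.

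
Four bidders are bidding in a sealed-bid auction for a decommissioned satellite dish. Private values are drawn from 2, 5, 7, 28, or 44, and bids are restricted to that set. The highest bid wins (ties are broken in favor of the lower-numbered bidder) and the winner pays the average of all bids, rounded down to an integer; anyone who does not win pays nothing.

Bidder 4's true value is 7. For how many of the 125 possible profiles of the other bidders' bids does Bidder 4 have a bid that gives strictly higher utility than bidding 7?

Others bid (2, 2, 2): truth gives 4; bid 5 gives 5 > 4. Violating.
Others bid (2, 2, 5): truth gives 3; no alternative beats it.
Others bid (2, 2, 7): truth gives 0; no alternative beats it.
(Checking all 125 profiles: 1 has a profitable deviation, 124 do not.)

1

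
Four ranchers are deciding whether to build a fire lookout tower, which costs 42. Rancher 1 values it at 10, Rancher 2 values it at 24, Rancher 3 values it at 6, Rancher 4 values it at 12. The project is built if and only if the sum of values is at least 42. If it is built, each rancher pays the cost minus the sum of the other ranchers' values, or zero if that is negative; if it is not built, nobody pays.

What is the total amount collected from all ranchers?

16

Total value 52 ≥ cost 42, so it is built.
Rancher 1: others sum to 42; max(0, 42 - 42) = 0.
Rancher 2: others sum to 28; max(0, 42 - 28) = 14.
Rancher 3: others sum to 46; max(0, 42 - 46) = 0.
Rancher 4: others sum to 40; max(0, 42 - 40) = 2.
Total collected = 0 + 14 + 0 + 2 = 16.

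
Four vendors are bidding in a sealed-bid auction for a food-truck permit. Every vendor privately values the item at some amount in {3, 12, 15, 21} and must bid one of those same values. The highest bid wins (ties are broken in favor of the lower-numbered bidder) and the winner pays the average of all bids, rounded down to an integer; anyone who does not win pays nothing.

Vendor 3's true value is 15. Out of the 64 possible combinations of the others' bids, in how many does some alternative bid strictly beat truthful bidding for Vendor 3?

Others bid (3, 3, 3): truth gives 9; bid 12 gives 10 > 9. Violating.
Others bid (3, 3, 12): truth gives 7; bid 12 gives 8 > 7. Violating.
Others bid (3, 3, 21): truth gives 0; bid 21 gives 3 > 0. Violating.
Others bid (3, 12, 21): truth gives 0; bid 21 gives 1 > 0. Violating.
Others bid (3, 3, 15): truth gives 6; no alternative beats it.
Others bid (3, 12, 3): truth gives 7; no alternative beats it.
(Checking all 64 profiles: 14 have a profitable deviation, 50 do not.)

14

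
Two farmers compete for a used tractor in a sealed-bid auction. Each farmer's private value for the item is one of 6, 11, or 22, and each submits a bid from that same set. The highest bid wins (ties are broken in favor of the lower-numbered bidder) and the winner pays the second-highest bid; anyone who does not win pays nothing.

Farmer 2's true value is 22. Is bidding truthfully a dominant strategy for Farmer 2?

Yes

Check each profile of the others' bids and compare truth against every alternative bid.
Others bid (11): truth gives 11, best alternative gives 0.
Others bid (6): truth gives 16, best alternative gives 16.
Others bid (22): truth gives 0, best alternative gives 0.
In every case the truthful bid is at least as good as any alternative, so it is a dominant strategy.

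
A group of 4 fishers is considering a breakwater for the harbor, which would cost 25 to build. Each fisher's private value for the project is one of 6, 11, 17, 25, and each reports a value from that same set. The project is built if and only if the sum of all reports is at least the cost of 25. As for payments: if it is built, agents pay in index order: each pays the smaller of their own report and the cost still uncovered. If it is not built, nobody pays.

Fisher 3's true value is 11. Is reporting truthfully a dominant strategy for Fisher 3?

No

Consider the case where Fisher 1 reports 6, Fisher 2 reports 6 and Fisher 4 reports 11.
Truthful report 11: project built, pays 11, utility 11 - 11 = 0.
Report 6 instead: project built, pays 6, utility 11 - 6 = 5.
Since 5 > 0, reporting 6 is strictly better here, so truthful reporting is not dominant.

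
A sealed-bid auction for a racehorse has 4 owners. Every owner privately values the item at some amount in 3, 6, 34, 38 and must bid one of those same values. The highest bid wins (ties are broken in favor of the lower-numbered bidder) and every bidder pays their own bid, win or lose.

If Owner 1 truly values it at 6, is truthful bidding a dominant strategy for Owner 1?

Consider the case where Owner 2 bids 3, Owner 3 bids 3 and Owner 4 bids 3.
Truthful bid 6: wins, pays 6, utility 6 - 6 = 0.
Bid 3 instead: wins, pays 3, utility 6 - 3 = 3.
Since 3 > 0, bidding 3 is strictly better here, so truthful bidding is not dominant.

No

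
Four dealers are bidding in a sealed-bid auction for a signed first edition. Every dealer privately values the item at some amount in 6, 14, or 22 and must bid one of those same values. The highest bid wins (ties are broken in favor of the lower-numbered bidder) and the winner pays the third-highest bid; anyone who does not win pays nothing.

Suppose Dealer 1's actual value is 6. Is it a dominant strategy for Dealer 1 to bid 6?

Yes

Check each profile of the others' bids and compare truth against every alternative bid.
Others bid (6, 14, 14): truth gives 0, best alternative gives -8.
Others bid (14, 6, 14): truth gives 0, best alternative gives -8.
Others bid (14, 14, 6): truth gives 0, best alternative gives -8.
Others bid (14, 14, 14): truth gives 0, best alternative gives -8.
Others bid (6, 6, 6): truth gives 0, best alternative gives 0.
Others bid (6, 6, 14): truth gives 0, best alternative gives 0.
(Remaining 21 profiles checked similarly; truth is weakly best in each.)
In every case the truthful bid is at least as good as any alternative, so it is a dominant strategy.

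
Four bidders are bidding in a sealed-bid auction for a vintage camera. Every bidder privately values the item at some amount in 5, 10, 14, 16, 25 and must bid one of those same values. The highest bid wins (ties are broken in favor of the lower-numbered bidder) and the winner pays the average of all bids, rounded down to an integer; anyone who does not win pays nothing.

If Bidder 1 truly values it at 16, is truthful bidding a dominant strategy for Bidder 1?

No

Consider the case where Bidder 2 bids 5, Bidder 3 bids 5 and Bidder 4 bids 5.
Truthful bid 16: wins, pays 7, utility 16 - 7 = 9.
Bid 5 instead: wins, pays 5, utility 16 - 5 = 11.
Since 11 > 9, bidding 5 is strictly better here, so truthful bidding is not dominant.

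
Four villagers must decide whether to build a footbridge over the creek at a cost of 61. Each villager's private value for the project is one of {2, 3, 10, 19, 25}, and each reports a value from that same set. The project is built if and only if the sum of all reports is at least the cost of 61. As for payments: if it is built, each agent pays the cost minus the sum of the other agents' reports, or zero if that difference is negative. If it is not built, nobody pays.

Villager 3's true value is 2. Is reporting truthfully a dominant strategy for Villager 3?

Check each profile of the others' reports and compare truth against every alternative report.
Others report (19, 19, 25): truth gives 2, best alternative gives 2.
Others report (19, 25, 19): truth gives 2, best alternative gives 2.
Others report (19, 25, 25): truth gives 2, best alternative gives 2.
Others report (25, 19, 19): truth gives 2, best alternative gives 2.
Others report (25, 19, 25): truth gives 2, best alternative gives 2.
Others report (25, 25, 19): truth gives 2, best alternative gives 2.
(Remaining 119 profiles checked similarly; truth is weakly best in each.)
In every case the truthful report is at least as good as any alternative, so it is a dominant strategy.

Yes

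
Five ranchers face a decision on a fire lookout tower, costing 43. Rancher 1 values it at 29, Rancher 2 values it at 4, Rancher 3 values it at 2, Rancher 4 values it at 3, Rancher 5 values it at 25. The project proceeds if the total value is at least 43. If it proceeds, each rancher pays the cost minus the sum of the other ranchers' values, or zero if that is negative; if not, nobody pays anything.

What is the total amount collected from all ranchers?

14

Total value 63 ≥ cost 43, so it is built.
Rancher 1: others sum to 34; max(0, 43 - 34) = 9.
Rancher 2: others sum to 59; max(0, 43 - 59) = 0.
Rancher 3: others sum to 61; max(0, 43 - 61) = 0.
Rancher 4: others sum to 60; max(0, 43 - 60) = 0.
Rancher 5: others sum to 38; max(0, 43 - 38) = 5.
Total collected = 9 + 0 + 0 + 0 + 5 = 14.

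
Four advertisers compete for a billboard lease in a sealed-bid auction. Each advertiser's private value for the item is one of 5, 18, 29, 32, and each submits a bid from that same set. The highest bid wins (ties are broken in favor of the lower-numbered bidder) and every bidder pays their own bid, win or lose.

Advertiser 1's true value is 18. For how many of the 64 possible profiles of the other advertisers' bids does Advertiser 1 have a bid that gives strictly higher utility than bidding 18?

57

Others bid (5, 5, 5): truth gives 0; bid 5 gives 13 > 0. Violating.
Others bid (5, 5, 29): truth gives -18; bid 5 gives -5 > -18. Violating.
Others bid (5, 5, 32): truth gives -18; bid 5 gives -5 > -18. Violating.
Others bid (5, 18, 29): truth gives -18; bid 5 gives -5 > -18. Violating.
Others bid (5, 5, 18): truth gives 0; no alternative beats it.
Others bid (5, 18, 5): truth gives 0; no alternative beats it.
(Checking all 64 profiles: 57 have a profitable deviation, 7 do not.)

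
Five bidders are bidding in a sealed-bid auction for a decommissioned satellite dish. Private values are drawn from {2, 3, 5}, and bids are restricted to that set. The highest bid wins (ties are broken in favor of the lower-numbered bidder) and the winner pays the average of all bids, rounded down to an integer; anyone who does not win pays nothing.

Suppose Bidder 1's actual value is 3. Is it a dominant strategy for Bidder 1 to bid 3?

Check each profile of the others' bids and compare truth against every alternative bid.
Others bid (2, 2, 3, 3): truth gives 1, best alternative gives 0.
Others bid (2, 3, 2, 3): truth gives 1, best alternative gives 0.
Others bid (2, 3, 3, 2): truth gives 1, best alternative gives 0.
Others bid (2, 3, 3, 3): truth gives 1, best alternative gives 0.
Others bid (3, 2, 2, 3): truth gives 1, best alternative gives 0.
Others bid (3, 2, 3, 2): truth gives 1, best alternative gives 0.
(Remaining 75 profiles checked similarly; truth is weakly best in each.)
In every case the truthful bid is at least as good as any alternative, so it is a dominant strategy.

Yes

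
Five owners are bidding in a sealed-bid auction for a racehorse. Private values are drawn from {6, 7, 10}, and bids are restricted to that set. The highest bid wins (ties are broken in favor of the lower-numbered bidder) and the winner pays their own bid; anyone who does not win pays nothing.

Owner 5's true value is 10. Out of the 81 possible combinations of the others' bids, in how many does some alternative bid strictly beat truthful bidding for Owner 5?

Others bid (6, 6, 6, 6): truth gives 0; bid 7 gives 3 > 0. Violating.
Others bid (6, 6, 6, 7): truth gives 0; no alternative beats it.
Others bid (6, 6, 6, 10): truth gives 0; no alternative beats it.
(Checking all 81 profiles: 1 has a profitable deviation, 80 do not.)

1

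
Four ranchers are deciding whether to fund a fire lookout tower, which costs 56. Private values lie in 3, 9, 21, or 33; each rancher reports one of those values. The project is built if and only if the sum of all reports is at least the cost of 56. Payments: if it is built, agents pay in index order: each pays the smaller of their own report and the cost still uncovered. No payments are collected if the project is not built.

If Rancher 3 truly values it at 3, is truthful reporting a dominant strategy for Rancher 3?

Check each profile of the others' reports and compare truth against every alternative report.
Others report (3, 21, 33): truth gives 0, best alternative gives -6.
Others report (3, 33, 21): truth gives 0, best alternative gives -6.
Others report (3, 33, 33): truth gives 0, best alternative gives -6.
Others report (9, 9, 33): truth gives 0, best alternative gives -6.
Others report (9, 21, 21): truth gives 0, best alternative gives -6.
Others report (9, 21, 33): truth gives 0, best alternative gives -6.
(Remaining 58 profiles checked similarly; truth is weakly best in each.)
In every case the truthful report is at least as good as any alternative, so it is a dominant strategy.

Yes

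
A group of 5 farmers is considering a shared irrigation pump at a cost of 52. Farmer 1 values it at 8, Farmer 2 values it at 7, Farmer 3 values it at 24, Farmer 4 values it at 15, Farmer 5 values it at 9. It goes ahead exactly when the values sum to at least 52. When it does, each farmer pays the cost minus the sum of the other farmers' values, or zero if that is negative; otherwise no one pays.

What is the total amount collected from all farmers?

Total value 63 ≥ cost 52, so it is built.
Farmer 1: others sum to 55; max(0, 52 - 55) = 0.
Farmer 2: others sum to 56; max(0, 52 - 56) = 0.
Farmer 3: others sum to 39; max(0, 52 - 39) = 13.
Farmer 4: others sum to 48; max(0, 52 - 48) = 4.
Farmer 5: others sum to 54; max(0, 52 - 54) = 0.
Total collected = 0 + 0 + 13 + 4 + 0 = 17.

17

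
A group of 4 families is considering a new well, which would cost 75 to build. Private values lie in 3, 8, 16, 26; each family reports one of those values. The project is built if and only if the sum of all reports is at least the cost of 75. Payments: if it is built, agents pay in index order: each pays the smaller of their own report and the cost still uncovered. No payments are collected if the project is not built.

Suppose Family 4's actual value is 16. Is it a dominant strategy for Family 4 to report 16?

Check each profile of the others' reports and compare truth against every alternative report.
Others report (26, 26, 26): truth gives 16, best alternative gives 16.
Others report (16, 26, 26): truth gives 9, best alternative gives 9.
Others report (26, 16, 26): truth gives 9, best alternative gives 9.
Others report (26, 26, 16): truth gives 9, best alternative gives 9.
Others report (8, 26, 26): truth gives 1, best alternative gives 1.
Others report (26, 8, 26): truth gives 1, best alternative gives 1.
(Remaining 58 profiles checked similarly; truth is weakly best in each.)
In every case the truthful report is at least as good as any alternative, so it is a dominant strategy.

Yes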